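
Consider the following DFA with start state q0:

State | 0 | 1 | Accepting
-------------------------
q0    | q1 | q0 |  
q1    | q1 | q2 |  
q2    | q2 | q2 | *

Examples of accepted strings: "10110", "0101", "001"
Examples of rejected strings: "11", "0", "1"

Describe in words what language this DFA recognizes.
binary strings containing '01' as a substring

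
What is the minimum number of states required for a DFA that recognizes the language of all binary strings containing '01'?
Language: binary strings containing '01'
Lower bound (Myhill–Nerode): the prefixes ε, 0, 01 are pairwise distinguishable:
  ε vs 01: suffix ε distinguishes them (ε is rejected, 01 is accepted)
  0 vs 01: suffix ε distinguishes them (0 is rejected, 01 is accepted)
  ε vs 0: suffix 1 distinguishes them (ε·1 = 1 is rejected, 0·1 = 01 is accepted)
So any DFA needs at least 3 states.
Upper bound: a DFA with 3 states exists (one state per class above: 'no progress', 'last symbol 0', and 'seen 01' (accepting sink)).
Minimum states: 3

Final answer: 3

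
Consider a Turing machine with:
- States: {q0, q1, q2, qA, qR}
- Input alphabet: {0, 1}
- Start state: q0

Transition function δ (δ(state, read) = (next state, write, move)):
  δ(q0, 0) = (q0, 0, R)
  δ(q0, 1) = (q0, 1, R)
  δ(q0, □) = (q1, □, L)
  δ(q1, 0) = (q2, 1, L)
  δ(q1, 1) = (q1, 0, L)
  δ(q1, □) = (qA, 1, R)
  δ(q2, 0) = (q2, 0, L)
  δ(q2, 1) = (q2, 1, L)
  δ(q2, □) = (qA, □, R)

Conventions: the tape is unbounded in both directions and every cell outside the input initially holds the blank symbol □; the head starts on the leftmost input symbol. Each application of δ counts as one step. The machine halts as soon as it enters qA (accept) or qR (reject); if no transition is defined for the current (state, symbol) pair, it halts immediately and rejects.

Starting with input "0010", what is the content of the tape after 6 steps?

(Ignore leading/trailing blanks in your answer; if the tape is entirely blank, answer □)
Step 0: [q0]0010 (head at position 0)
Step 1: δ(q0, 0) = (q0, 0, R)  ⊢  0[q0]010 (head at position 1)
Step 2: δ(q0, 0) = (q0, 0, R)  ⊢  00[q0]10 (head at position 2)
Step 3: δ(q0, 1) = (q0, 1, R)  ⊢  001[q0]0 (head at position 3)
Step 4: δ(q0, 0) = (q0, 0, R)  ⊢  0010[q0]□ (head at position 4)
Step 5: δ(q0, □) = (q1, □, L)  ⊢  001[q1]0□ (head at position 3)
Step 6: δ(q1, 0) = (q2, 1, L)  ⊢  00[q2]11□ (head at position 2)
Tape after 6 steps (ignoring surrounding blanks): 0011

Final answer: Tape: 0011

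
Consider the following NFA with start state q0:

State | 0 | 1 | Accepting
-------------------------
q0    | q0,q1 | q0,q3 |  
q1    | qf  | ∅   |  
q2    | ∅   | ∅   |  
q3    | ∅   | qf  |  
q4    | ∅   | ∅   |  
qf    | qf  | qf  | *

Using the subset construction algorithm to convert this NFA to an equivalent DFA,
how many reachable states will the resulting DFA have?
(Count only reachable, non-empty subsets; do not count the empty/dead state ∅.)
Start subset: {q0}
{q0}: on 0 → {q0, q1}, on 1 → {q0, q3}
{q0, q1}: on 0 → {q0, q1, qf}, on 1 → {q0, q3}
{q0, q3}: on 0 → {q0, q1}, on 1 → {q0, q3, qf}
{q0, q1, qf}: on 0 → {q0, q1, qf}, on 1 → {q0, q3, qf}
{q0, q3, qf}: on 0 → {q0, q1, qf}, on 1 → {q0, q3, qf}
Reachable non-empty subsets: {q0}, {q0, q1}, {q0, q3}, {q0, q1, qf}, {q0, q3, qf} — 5 in total.

Final answer: 5 states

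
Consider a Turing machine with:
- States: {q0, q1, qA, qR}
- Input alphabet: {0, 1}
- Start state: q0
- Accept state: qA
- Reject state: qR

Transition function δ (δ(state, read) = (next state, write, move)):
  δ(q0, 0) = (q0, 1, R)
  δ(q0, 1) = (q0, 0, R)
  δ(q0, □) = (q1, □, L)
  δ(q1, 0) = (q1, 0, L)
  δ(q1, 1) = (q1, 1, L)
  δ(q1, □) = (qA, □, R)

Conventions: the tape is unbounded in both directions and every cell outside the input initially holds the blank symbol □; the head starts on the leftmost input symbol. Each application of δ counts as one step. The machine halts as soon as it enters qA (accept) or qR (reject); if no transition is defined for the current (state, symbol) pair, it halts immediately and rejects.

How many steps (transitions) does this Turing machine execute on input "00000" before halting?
Step 0: [q0]00000 (head at position 0)
Step 1: δ(q0, 0) = (q0, 1, R)  ⊢  1[q0]0000 (head at position 1)
Step 2: δ(q0, 0) = (q0, 1, R)  ⊢  11[q0]000 (head at position 2)
Step 3: δ(q0, 0) = (q0, 1, R)  ⊢  111[q0]00 (head at position 3)
Step 4: δ(q0, 0) = (q0, 1, R)  ⊢  1111[q0]0 (head at position 4)
Step 5: δ(q0, 0) = (q0, 1, R)  ⊢  11111[q0]□ (head at position 5)
Step 6: δ(q0, □) = (q1, □, L)  ⊢  1111[q1]1□ (head at position 4)
Step 7: δ(q1, 1) = (q1, 1, L)  ⊢  111[q1]11□ (head at position 3)
Step 8: δ(q1, 1) = (q1, 1, L)  ⊢  11[q1]111□ (head at position 2)
Step 9: δ(q1, 1) = (q1, 1, L)  ⊢  1[q1]1111□ (head at position 1)
Step 10: δ(q1, 1) = (q1, 1, L)  ⊢  [q1]11111□ (head at position 0)
Step 11: δ(q1, 1) = (q1, 1, L)  ⊢  [q1]□11111□ (head at position -1)
Step 12: δ(q1, □) = (qA, □, R)  ⊢  □[qA]11111□ (head at position 0)
The machine is in qA, so it halts and accepts.
Number of transitions executed: 12.

Final answer: 12 steps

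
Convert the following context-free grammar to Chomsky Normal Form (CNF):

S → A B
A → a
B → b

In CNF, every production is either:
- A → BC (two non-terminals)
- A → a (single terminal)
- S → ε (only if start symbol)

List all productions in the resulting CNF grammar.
The grammar has no ε-productions or unit productions to eliminate.
S → A B is already in CNF (two non-terminals) – keep it.
A → a is already in CNF (single terminal) – keep it.
B → b is already in CNF (single terminal) – keep it.
Resulting CNF grammar (3 productions): A → a; B → b; S → A B

Final answer: A → a; B → b; S → A B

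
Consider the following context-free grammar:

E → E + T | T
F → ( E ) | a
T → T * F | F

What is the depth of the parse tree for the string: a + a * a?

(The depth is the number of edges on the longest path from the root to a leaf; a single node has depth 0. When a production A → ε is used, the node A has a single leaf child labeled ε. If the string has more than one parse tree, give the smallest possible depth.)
The grammar is unambiguous; the parse tree of a + a * a is:
E → E + T at the root (depth 0).
  Left E (depth 1) → T (2) → F (3) → a (4).
  Right T (depth 1) → T * F; that T (2) → F (3) → a (4); F (2) → a (3).
The longest root-to-leaf paths have 4 edges.
Depth = 4.

Final answer: 4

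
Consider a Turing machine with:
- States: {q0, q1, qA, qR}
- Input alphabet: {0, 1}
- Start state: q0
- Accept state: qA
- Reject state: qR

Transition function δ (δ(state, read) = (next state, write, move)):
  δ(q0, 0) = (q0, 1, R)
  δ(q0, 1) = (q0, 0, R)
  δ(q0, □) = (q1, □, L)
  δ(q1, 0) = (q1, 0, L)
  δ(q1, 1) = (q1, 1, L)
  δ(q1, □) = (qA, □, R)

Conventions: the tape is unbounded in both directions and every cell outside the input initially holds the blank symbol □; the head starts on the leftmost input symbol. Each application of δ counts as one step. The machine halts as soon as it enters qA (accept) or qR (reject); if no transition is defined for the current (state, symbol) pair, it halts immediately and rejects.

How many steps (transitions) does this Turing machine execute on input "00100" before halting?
Step 0: [q0]00100 (head at position 0)
Step 1: δ(q0, 0) = (q0, 1, R)  ⊢  1[q0]0100 (head at position 1)
Step 2: δ(q0, 0) = (q0, 1, R)  ⊢  11[q0]100 (head at position 2)
Step 3: δ(q0, 1) = (q0, 0, R)  ⊢  110[q0]00 (head at position 3)
Step 4: δ(q0, 0) = (q0, 1, R)  ⊢  1101[q0]0 (head at position 4)
Step 5: δ(q0, 0) = (q0, 1, R)  ⊢  11011[q0]□ (head at position 5)
Step 6: δ(q0, □) = (q1, □, L)  ⊢  1101[q1]1□ (head at position 4)
Step 7: δ(q1, 1) = (q1, 1, L)  ⊢  110[q1]11□ (head at position 3)
Step 8: δ(q1, 1) = (q1, 1, L)  ⊢  11[q1]011□ (head at position 2)
Step 9: δ(q1, 0) = (q1, 0, L)  ⊢  1[q1]1011□ (head at position 1)
Step 10: δ(q1, 1) = (q1, 1, L)  ⊢  [q1]11011□ (head at position 0)
Step 11: δ(q1, 1) = (q1, 1, L)  ⊢  [q1]□11011□ (head at position -1)
Step 12: δ(q1, □) = (qA, □, R)  ⊢  □[qA]11011□ (head at position 0)
The machine is in qA, so it halts and accepts.
Number of transitions executed: 12.

Final answer: 12 steps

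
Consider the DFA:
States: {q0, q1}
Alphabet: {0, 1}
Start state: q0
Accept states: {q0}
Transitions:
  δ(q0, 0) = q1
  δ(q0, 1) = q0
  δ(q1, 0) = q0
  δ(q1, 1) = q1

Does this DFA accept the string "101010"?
Processing string "101010":
  q0 --1--> q0
  q0 --0--> q1
  q1 --1--> q1
  q1 --0--> q0
  q0 --1--> q0
  q0 --0--> q1
Final state: q1
Accept states: {q0}
q1 is not an accept state, so the string is rejected.

Final answer: No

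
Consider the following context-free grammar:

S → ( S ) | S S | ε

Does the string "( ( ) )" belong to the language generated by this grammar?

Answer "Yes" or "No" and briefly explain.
A derivation exists: S ⇒ ( S ) ⇒ ( ( S ) ) ⇒ ( ( ) ) (using S → ( S ) twice, then S → ε).

Final answer: Yes - a valid derivation exists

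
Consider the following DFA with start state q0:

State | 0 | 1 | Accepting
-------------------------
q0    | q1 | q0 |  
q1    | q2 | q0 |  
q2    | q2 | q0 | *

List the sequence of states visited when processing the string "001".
q0 → q1 → q2 → q0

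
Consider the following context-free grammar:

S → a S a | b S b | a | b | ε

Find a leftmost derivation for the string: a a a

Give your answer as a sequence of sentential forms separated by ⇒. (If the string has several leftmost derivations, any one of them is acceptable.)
Start with S.
Step 1: the leftmost non-terminal is S; apply S → a S a:  a S a
Step 2: the leftmost non-terminal is S; apply S → a:  a a a

Final answer: S ⇒ a S a ⇒ a a a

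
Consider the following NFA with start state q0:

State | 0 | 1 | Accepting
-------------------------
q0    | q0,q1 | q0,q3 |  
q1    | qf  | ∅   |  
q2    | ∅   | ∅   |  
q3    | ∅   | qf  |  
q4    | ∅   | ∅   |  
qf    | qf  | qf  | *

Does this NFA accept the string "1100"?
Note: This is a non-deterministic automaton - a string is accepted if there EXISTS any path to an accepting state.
Track the set of states the NFA could be in: start {q0}
Read '1': {q0} → {q0, q3}
Read '1': {q0, q3} → {q0, q3, qf}
Read '0': {q0, q3, qf} → {q0, q1, qf}
Read '0': {q0, q1, qf} → {q0, q1, qf}
Final set {q0, q1, qf} contains accepting state(s) {qf} → accepted.

Final answer: Yes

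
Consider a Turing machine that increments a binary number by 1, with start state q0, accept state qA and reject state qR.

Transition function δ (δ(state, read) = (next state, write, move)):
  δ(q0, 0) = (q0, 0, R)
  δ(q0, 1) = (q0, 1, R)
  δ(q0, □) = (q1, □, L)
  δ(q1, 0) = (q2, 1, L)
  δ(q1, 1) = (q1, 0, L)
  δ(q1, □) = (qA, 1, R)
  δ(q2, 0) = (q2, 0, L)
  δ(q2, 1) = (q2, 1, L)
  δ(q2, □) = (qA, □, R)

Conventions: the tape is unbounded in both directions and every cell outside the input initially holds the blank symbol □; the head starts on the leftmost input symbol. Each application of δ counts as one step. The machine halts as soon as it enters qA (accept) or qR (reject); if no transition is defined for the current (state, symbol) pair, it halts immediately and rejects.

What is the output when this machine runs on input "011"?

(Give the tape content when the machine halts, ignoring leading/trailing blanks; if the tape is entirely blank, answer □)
Step 0: [q0]011 (head at position 0)
Step 1: δ(q0, 0) = (q0, 0, R)  ⊢  0[q0]11 (head at position 1)
Step 2: δ(q0, 1) = (q0, 1, R)  ⊢  01[q0]1 (head at position 2)
Step 3: δ(q0, 1) = (q0, 1, R)  ⊢  011[q0]□ (head at position 3)
Step 4: δ(q0, □) = (q1, □, L)  ⊢  01[q1]1□ (head at position 2)
Step 5: δ(q1, 1) = (q1, 0, L)  ⊢  0[q1]10□ (head at position 1)
Step 6: δ(q1, 1) = (q1, 0, L)  ⊢  [q1]000□ (head at position 0)
Step 7: δ(q1, 0) = (q2, 1, L)  ⊢  [q2]□100□ (head at position -1)
Step 8: δ(q2, □) = (qA, □, R)  ⊢  □[qA]100□ (head at position 0)
The machine is in qA, so it halts and accepts.
Tape content when halted (ignoring surrounding blanks): 100

Final answer: Output: 100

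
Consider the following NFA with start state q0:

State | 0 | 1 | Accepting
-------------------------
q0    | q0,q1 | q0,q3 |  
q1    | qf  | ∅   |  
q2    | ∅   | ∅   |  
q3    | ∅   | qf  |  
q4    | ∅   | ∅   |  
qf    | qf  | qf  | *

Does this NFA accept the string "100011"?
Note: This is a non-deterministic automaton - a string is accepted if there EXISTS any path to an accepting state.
Track the set of states the NFA could be in: start {q0}
Read '1': {q0} → {q0, q3}
Read '0': {q0, q3} → {q0, q1}
Read '0': {q0, q1} → {q0, q1, qf}
Read '0': {q0, q1, qf} → {q0, q1, qf}
Read '1': {q0, q1, qf} → {q0, q3, qf}
Read '1': {q0, q3, qf} → {q0, q3, qf}
Final set {q0, q3, qf} contains accepting state(s) {qf} → accepted.

Final answer: Yes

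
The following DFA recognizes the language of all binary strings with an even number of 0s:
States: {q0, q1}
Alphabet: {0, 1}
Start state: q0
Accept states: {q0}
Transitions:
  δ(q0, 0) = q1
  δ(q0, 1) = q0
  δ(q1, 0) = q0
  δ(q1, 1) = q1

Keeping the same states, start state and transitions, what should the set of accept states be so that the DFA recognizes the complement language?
The DFA is complete (every state has a transition on every symbol), so the complement
is recognized by the same DFA with accepting and non-accepting states swapped.
Original accept states: {q0}
Complement accept states = All states - Original accept states
= {q0, q1} - {q0}
= {q1}
Complement language: strings with an ODD number of 0s

Final answer: {q1}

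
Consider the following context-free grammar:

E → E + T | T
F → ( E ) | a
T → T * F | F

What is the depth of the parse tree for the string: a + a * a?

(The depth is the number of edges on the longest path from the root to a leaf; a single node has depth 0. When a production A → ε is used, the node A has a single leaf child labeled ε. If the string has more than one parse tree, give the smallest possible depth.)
The grammar is unambiguous; the parse tree of a + a * a is:
E → E + T at the root (depth 0).
  Left E (depth 1) → T (2) → F (3) → a (4).
  Right T (depth 1) → T * F; that T (2) → F (3) → a (4); F (2) → a (3).
The longest root-to-leaf paths have 4 edges.
Depth = 4.

Final answer: 4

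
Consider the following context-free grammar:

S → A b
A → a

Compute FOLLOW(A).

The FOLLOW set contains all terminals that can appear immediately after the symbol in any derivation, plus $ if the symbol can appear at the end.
A occurs only in S → A b, where it is immediately followed by the terminal b. So FOLLOW(A) = {b}.

Final answer: {b}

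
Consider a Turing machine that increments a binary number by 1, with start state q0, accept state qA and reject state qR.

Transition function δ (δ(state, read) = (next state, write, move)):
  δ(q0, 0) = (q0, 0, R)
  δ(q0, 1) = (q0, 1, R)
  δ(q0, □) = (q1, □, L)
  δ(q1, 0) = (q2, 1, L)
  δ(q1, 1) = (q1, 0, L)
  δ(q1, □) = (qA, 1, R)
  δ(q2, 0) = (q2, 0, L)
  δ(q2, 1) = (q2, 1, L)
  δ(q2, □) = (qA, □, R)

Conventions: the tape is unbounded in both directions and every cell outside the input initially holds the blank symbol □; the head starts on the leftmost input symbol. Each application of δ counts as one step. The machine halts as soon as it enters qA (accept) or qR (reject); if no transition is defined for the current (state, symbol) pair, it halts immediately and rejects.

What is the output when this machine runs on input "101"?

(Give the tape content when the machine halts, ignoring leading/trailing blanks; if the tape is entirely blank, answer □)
Step 0: [q0]101 (head at position 0)
Step 1: δ(q0, 1) = (q0, 1, R)  ⊢  1[q0]01 (head at position 1)
Step 2: δ(q0, 0) = (q0, 0, R)  ⊢  10[q0]1 (head at position 2)
Step 3: δ(q0, 1) = (q0, 1, R)  ⊢  101[q0]□ (head at position 3)
Step 4: δ(q0, □) = (q1, □, L)  ⊢  10[q1]1□ (head at position 2)
Step 5: δ(q1, 1) = (q1, 0, L)  ⊢  1[q1]00□ (head at position 1)
Step 6: δ(q1, 0) = (q2, 1, L)  ⊢  [q2]110□ (head at position 0)
Step 7: δ(q2, 1) = (q2, 1, L)  ⊢  [q2]□110□ (head at position -1)
Step 8: δ(q2, □) = (qA, □, R)  ⊢  □[qA]110□ (head at position 0)
The machine is in qA, so it halts and accepts.
Tape content when halted (ignoring surrounding blanks): 110

Final answer: Output: 110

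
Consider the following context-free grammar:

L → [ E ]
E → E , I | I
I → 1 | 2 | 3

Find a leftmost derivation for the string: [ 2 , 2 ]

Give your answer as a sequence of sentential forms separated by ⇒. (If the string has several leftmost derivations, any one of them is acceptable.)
Start with L.
Step 1: the leftmost non-terminal is L; apply L → [ E ]:  [ E ]
Step 2: the leftmost non-terminal is E; apply E → E , I:  [ E , I ]
Step 3: the leftmost non-terminal is E; apply E → I:  [ I , I ]
Step 4: the leftmost non-terminal is I; apply I → 2:  [ 2 , I ]
Step 5: the leftmost non-terminal is I; apply I → 2:  [ 2 , 2 ]

Final answer: L ⇒ [ E ] ⇒ [ E , I ] ⇒ [ I , I ] ⇒ [ 2 , I ] ⇒ [ 2 , 2 ]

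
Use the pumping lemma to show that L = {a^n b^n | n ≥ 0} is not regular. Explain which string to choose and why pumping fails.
Language: L = {a^n b^n | n ≥ 0} (equal numbers of a's followed by b's)
Step 1: Assume for contradiction that L is regular, with pumping length p.
Step 2: Choose s = a^p b^p. Then s ∈ L (it has p a's followed by p b's) and |s| ≥ p.
Step 3: Consider any decomposition s = xyz with |xy| ≤ p and |y| > 0. Since |xy| ≤ p and the first p symbols of s are all a's, y = a^k for some k with 1 ≤ k ≤ p.
Step 4: Pumping up (i = 2): xy²z = a^(p+k) b^p, which has more a's than b's, so xy²z ∉ L.
This contradicts the pumping lemma, so L is not regular.

Final answer: Choose s = a^p b^p. Since |xy| ≤ p, y = a^k with k ≥ 1. Then xy²z = a^(p+k) b^p ∉ L.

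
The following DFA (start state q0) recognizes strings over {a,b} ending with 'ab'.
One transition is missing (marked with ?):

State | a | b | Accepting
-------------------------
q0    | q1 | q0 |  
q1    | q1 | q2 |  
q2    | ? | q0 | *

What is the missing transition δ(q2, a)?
q1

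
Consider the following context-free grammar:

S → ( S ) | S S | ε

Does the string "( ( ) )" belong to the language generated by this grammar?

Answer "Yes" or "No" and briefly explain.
A derivation exists: S ⇒ ( S ) ⇒ ( ( S ) ) ⇒ ( ( ) ) (using S → ( S ) twice, then S → ε).

Final answer: Yes - a valid derivation exists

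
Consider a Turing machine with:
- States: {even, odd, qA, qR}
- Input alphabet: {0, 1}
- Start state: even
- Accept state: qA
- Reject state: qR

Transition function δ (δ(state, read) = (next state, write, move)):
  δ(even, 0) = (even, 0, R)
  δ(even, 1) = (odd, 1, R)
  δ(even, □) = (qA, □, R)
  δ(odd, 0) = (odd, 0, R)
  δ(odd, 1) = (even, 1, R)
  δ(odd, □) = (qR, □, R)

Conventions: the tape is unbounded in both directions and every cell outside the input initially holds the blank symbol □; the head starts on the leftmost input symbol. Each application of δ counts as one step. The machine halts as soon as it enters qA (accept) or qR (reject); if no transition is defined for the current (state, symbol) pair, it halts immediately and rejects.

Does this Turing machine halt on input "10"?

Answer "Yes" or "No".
Step 0: [even]10 (head at position 0)
Step 1: δ(even, 1) = (odd, 1, R)  ⊢  1[odd]0 (head at position 1)
Step 2: δ(odd, 0) = (odd, 0, R)  ⊢  10[odd]□ (head at position 2)
Step 3: δ(odd, □) = (qR, □, R)  ⊢  10□[qR]□ (head at position 3)
The machine is in qR, so it halts and rejects.
It halts after 3 steps.

Final answer: Yes - halts after 3 steps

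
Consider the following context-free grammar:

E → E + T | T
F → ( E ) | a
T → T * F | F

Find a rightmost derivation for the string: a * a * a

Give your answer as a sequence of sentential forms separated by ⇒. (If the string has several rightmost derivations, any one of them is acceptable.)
Start with E.
Step 1: the rightmost non-terminal is E; apply E → T:  T
Step 2: the rightmost non-terminal is T; apply T → T * F:  T * F
Step 3: the rightmost non-terminal is F; apply F → a:  T * a
Step 4: the rightmost non-terminal is T; apply T → T * F:  T * F * a
Step 5: the rightmost non-terminal is F; apply F → a:  T * a * a
Step 6: the rightmost non-terminal is T; apply T → F:  F * a * a
Step 7: the rightmost non-terminal is F; apply F → a:  a * a * a

Final answer: E ⇒ T ⇒ T * F ⇒ T * a ⇒ T * F * a ⇒ T * a * a ⇒ F * a * a ⇒ a * a * a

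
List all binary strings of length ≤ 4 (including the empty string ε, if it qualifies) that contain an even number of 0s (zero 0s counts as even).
Checking every binary string of length 0 to 4:
  Length 0: accepted: ε | rejected: (none)
  Length 1: accepted: 1 | rejected: 0
  Length 2: accepted: 00, 11 | rejected: 01, 10
  Length 3: accepted: 001, 010, 100, 111 | rejected: 000, 011, 101, 110
  Length 4: accepted: 0000, 0011, 0101, 0110, 1001, 1010, 1100, 1111 | rejected: 0001, 0010, 0100, 0111, 1000, 1011, 1101, 1110
Total: 16 string(s).

Final answer: ε, 1, 00, 11, 001, 010, 100, 111, 0000, 0011, 0101, 0110, 1001, 1010, 1100, 1111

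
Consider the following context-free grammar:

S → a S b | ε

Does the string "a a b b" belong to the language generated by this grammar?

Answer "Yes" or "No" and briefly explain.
A derivation exists: S ⇒ a S b ⇒ a a S b b ⇒ a a b b (using S → a S b twice, then S → ε).

Final answer: Yes - a valid derivation exists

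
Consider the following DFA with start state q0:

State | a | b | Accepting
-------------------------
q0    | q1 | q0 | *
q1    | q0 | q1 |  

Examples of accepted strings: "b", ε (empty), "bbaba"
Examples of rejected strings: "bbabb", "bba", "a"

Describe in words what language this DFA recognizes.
strings over {a,b} with an even number of a's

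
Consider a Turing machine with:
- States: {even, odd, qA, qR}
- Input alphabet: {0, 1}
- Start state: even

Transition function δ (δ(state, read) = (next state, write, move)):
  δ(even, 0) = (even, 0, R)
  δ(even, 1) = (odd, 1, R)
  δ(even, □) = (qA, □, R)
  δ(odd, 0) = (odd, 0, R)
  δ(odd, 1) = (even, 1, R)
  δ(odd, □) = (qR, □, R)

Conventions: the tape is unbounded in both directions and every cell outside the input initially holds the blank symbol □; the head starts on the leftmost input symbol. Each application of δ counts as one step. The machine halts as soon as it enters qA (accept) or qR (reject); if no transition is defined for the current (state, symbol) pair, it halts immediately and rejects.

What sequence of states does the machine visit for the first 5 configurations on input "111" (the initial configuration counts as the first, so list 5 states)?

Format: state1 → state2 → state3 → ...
Step 0: [even]111 (head at position 0)
Step 1: δ(even, 1) = (odd, 1, R)  ⊢  1[odd]11 (head at position 1)
Step 2: δ(odd, 1) = (even, 1, R)  ⊢  11[even]1 (head at position 2)
Step 3: δ(even, 1) = (odd, 1, R)  ⊢  111[odd]□ (head at position 3)
Step 4: δ(odd, □) = (qR, □, R)  ⊢  111□[qR]□ (head at position 4)
Reading off the states of these 5 configurations: even → odd → even → odd → qR

Final answer: even → odd → even → odd → qR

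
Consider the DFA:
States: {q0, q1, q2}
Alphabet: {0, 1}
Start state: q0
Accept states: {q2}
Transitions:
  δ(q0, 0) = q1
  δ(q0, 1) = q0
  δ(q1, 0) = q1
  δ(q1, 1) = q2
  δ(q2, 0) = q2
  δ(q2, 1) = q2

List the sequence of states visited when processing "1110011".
Starting at q0
Read '1': q0 -> q0
Read '1': q0 -> q0
Read '1': q0 -> q0
Read '0': q0 -> q1
Read '0': q1 -> q1
Read '1': q1 -> q2
Read '1': q2 -> q2

Final answer: q0 -> q0 -> q0 -> q0 -> q1 -> q1 -> q2 -> q2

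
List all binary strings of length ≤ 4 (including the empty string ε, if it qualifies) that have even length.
Checking every binary string of length 0 to 4:
  Length 0: accepted: ε | rejected: (none)
  Length 1: accepted: (none) | rejected: 0, 1
  Length 2: accepted: 00, 01, 10, 11 | rejected: (none)
  Length 3: accepted: (none) | rejected: 000, 001, 010, 011, 100, 101, 110, 111
  Length 4: accepted: 0000, 0001, 0010, 0011, 0100, 0101, 0110, 0111, 1000, 1001, 1010, 1011, 1100, 1101, 1110, 1111 | rejected: (none)
Total: 21 string(s).

Final answer: ε, 00, 01, 10, 11, 0000, 0001, 0010, 0011, 0100, 0101, 0110, 0111, 1000, 1001, 1010, 1011, 1100, 1101, 1110, 1111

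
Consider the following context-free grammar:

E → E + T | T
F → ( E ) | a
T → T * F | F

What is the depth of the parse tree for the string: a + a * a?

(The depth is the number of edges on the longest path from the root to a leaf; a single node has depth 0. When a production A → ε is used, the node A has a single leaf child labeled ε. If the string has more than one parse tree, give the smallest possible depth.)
The grammar is unambiguous; the parse tree of a + a * a is:
E → E + T at the root (depth 0).
  Left E (depth 1) → T (2) → F (3) → a (4).
  Right T (depth 1) → T * F; that T (2) → F (3) → a (4); F (2) → a (3).
The longest root-to-leaf paths have 4 edges.
Depth = 4.

Final answer: 4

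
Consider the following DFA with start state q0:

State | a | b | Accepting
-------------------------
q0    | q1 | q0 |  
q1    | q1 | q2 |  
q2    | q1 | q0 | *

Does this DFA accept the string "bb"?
Start in q0.
Read 'b': q0 → q0
Read 'b': q0 → q0
Final state q0 is not accepting, so the string is rejected.

Final answer: No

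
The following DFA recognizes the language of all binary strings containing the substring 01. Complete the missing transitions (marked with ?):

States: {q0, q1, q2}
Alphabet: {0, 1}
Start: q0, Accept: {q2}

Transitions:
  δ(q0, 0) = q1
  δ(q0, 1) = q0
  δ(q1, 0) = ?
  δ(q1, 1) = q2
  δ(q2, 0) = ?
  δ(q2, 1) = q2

What each state remembers (consistent with the given transitions and accept states):
  q0: 01 not seen yet and the last symbol was not 0
  q1: 01 not seen yet and the last symbol was 0
  q2: the substring 01 has already been seen
Filling in the missing entries:
  δ(q1, 0): in q1 (01 not seen yet and the last symbol was 0), after reading 0 we have: 01 not seen yet and the last symbol was 0 → q1
  δ(q2, 0): in q2 (the substring 01 has already been seen), after reading 0 we have: the substring 01 has already been seen → q2

Final answer: δ(q1, 0) = q1; δ(q2, 0) = q2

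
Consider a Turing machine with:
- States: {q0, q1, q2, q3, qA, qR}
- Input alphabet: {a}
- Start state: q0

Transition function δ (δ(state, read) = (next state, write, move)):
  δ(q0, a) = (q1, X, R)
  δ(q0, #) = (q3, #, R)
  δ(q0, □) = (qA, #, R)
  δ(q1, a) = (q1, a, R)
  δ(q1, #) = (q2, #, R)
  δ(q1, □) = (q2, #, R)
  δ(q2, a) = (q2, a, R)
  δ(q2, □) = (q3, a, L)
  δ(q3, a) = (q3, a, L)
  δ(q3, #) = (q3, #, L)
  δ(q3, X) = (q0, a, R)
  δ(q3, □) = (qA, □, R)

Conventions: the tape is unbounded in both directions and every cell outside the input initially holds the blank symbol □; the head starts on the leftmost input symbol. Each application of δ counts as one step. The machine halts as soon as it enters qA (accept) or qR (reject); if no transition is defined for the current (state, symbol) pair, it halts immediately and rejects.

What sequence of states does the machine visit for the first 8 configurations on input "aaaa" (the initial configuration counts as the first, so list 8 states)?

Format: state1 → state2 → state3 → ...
Step 0: [q0]aaaa (head at position 0)
Step 1: δ(q0, a) = (q1, X, R)  ⊢  X[q1]aaa (head at position 1)
Step 2: δ(q1, a) = (q1, a, R)  ⊢  Xa[q1]aa (head at position 2)
Step 3: δ(q1, a) = (q1, a, R)  ⊢  Xaa[q1]a (head at position 3)
Step 4: δ(q1, a) = (q1, a, R)  ⊢  Xaaa[q1]□ (head at position 4)
Step 5: δ(q1, □) = (q2, #, R)  ⊢  Xaaa#[q2]□ (head at position 5)
Step 6: δ(q2, □) = (q3, a, L)  ⊢  Xaaa[q3]#a (head at position 4)
Step 7: δ(q3, #) = (q3, #, L)  ⊢  Xaa[q3]a#a (head at position 3)
Reading off the states of these 8 configurations: q0 → q1 → q1 → q1 → q1 → q2 → q3 → q3

Final answer: q0 → q1 → q1 → q1 → q1 → q2 → q3 → q3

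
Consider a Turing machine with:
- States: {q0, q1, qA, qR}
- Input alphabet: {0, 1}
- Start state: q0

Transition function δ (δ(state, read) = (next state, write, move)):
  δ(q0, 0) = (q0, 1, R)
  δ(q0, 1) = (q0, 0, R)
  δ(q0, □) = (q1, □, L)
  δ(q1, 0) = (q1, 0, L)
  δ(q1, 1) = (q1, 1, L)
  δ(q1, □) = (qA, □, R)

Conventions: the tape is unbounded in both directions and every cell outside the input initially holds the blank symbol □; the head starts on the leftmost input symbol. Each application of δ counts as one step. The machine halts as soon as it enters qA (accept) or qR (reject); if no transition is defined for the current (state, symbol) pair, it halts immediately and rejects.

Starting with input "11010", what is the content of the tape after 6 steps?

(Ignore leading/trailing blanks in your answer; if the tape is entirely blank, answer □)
Step 0: [q0]11010 (head at position 0)
Step 1: δ(q0, 1) = (q0, 0, R)  ⊢  0[q0]1010 (head at position 1)
Step 2: δ(q0, 1) = (q0, 0, R)  ⊢  00[q0]010 (head at position 2)
Step 3: δ(q0, 0) = (q0, 1, R)  ⊢  001[q0]10 (head at position 3)
Step 4: δ(q0, 1) = (q0, 0, R)  ⊢  0010[q0]0 (head at position 4)
Step 5: δ(q0, 0) = (q0, 1, R)  ⊢  00101[q0]□ (head at position 5)
Step 6: δ(q0, □) = (q1, □, L)  ⊢  0010[q1]1□ (head at position 4)
Tape after 6 steps (ignoring surrounding blanks): 00101

Final answer: Tape: 00101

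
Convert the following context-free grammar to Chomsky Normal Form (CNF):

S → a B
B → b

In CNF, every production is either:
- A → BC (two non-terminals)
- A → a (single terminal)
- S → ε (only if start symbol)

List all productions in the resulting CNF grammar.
The grammar has no ε-productions or unit productions to eliminate.
S → a B has terminal a in a right-hand side of length ≥ 2: introduce T_a → a and use T_a in place of a.
B → b is already in CNF (single terminal) – keep it.
S → a B becomes S → T_a B.
Resulting CNF grammar (3 productions): T_a → a; B → b; S → T_a B

Final answer: T_a → a; B → b; S → T_a B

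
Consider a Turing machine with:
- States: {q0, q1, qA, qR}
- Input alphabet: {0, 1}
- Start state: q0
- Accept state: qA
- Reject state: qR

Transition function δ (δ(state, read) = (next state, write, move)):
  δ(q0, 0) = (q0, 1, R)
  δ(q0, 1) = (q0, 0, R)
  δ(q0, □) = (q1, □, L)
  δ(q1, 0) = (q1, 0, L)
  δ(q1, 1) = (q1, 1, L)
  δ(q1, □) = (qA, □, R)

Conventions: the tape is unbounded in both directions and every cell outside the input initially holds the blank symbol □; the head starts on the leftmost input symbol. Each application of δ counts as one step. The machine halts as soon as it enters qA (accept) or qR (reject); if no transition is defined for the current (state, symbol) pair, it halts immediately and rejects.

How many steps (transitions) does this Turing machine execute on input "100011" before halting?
Step 0: [q0]100011 (head at position 0)
Step 1: δ(q0, 1) = (q0, 0, R)  ⊢  0[q0]00011 (head at position 1)
Step 2: δ(q0, 0) = (q0, 1, R)  ⊢  01[q0]0011 (head at position 2)
Step 3: δ(q0, 0) = (q0, 1, R)  ⊢  011[q0]011 (head at position 3)
Step 4: δ(q0, 0) = (q0, 1, R)  ⊢  0111[q0]11 (head at position 4)
Step 5: δ(q0, 1) = (q0, 0, R)  ⊢  01110[q0]1 (head at position 5)
Step 6: δ(q0, 1) = (q0, 0, R)  ⊢  011100[q0]□ (head at position 6)
Step 7: δ(q0, □) = (q1, □, L)  ⊢  01110[q1]0□ (head at position 5)
Step 8: δ(q1, 0) = (q1, 0, L)  ⊢  0111[q1]00□ (head at position 4)
Step 9: δ(q1, 0) = (q1, 0, L)  ⊢  011[q1]100□ (head at position 3)
Step 10: δ(q1, 1) = (q1, 1, L)  ⊢  01[q1]1100□ (head at position 2)
Step 11: δ(q1, 1) = (q1, 1, L)  ⊢  0[q1]11100□ (head at position 1)
Step 12: δ(q1, 1) = (q1, 1, L)  ⊢  [q1]011100□ (head at position 0)
Step 13: δ(q1, 0) = (q1, 0, L)  ⊢  [q1]□011100□ (head at position -1)
Step 14: δ(q1, □) = (qA, □, R)  ⊢  □[qA]011100□ (head at position 0)
The machine is in qA, so it halts and accepts.
Number of transitions executed: 14.

Final answer: 14 steps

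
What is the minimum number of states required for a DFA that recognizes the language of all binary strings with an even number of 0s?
Language: binary strings with an even number of 0s
Lower bound (Myhill–Nerode): the prefixes ε, 0 are pairwise distinguishable:
  ε vs 0: suffix ε distinguishes them (ε has zero 0s (accepted), 0 has one 0 (rejected))
So any DFA needs at least 2 states.
Upper bound: a DFA with 2 states exists (one state per class above).
Minimum states: 2

Final answer: 2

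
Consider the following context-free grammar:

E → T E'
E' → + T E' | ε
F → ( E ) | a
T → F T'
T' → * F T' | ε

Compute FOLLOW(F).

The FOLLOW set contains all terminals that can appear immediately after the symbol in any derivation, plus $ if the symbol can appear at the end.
Useful FIRST sets: FIRST(E') = {+, ε}, FIRST(T') = {*, ε} (both E' and T' are nullable).
FOLLOW(E): E is the start symbol → $; E appears in F → ( E ) followed by ')' → FOLLOW(E) = {), $}.
FOLLOW(E'): E' appears at the right end of E → T E' and of E' → + T E', so FOLLOW(E') ⊇ FOLLOW(E) (the second occurrence adds nothing new). FOLLOW(E') = {), $}.
FOLLOW(T): in E → T E' and E' → + T E', T is followed by E': add FIRST(E') minus ε = {+}; since E' is nullable, also add FOLLOW(E) and FOLLOW(E') = {), $}. FOLLOW(T) = {+, ), $}.
FOLLOW(T'): T' appears at the right end of T → F T' and of T' → * F T', so FOLLOW(T') = FOLLOW(T) = {+, ), $}.
FOLLOW(F): in T → F T' and T' → * F T', F is followed by T': add FIRST(T') minus ε = {*}; since T' is nullable, also add FOLLOW(T) and FOLLOW(T') = {+, ), $}. FOLLOW(F) = {*, +, ), $}.

Final answer: {$, ), *, +}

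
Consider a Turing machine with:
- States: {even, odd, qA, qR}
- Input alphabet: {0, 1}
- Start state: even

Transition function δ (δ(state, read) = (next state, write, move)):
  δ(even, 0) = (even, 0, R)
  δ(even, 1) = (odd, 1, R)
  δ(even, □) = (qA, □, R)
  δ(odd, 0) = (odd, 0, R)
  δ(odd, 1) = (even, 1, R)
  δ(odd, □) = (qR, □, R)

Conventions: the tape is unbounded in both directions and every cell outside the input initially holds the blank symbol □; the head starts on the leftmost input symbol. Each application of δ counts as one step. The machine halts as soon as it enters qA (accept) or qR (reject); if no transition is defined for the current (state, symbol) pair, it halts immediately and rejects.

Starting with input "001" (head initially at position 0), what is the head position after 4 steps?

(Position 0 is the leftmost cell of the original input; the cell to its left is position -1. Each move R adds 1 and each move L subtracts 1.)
Step 0: [even]001 (head at position 0)
Step 1: δ(even, 0) = (even, 0, R)  ⊢  0[even]01 (head at position 1)
Step 2: δ(even, 0) = (even, 0, R)  ⊢  00[even]1 (head at position 2)
Step 3: δ(even, 1) = (odd, 1, R)  ⊢  001[odd]□ (head at position 3)
Step 4: δ(odd, □) = (qR, □, R)  ⊢  001□[qR]□ (head at position 4)
Head position after 4 steps: 4

Final answer: Position 4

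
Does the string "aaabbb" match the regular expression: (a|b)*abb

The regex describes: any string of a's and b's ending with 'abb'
No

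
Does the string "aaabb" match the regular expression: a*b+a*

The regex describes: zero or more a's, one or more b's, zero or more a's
Yes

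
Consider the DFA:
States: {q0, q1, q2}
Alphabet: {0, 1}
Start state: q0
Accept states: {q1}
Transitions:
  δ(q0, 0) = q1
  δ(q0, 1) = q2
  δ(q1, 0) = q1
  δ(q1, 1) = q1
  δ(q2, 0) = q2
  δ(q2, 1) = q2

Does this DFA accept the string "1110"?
Processing string "1110":
  q0 --1--> q2
  q2 --1--> q2
  q2 --1--> q2
  q2 --0--> q2
Final state: q2
Accept states: {q1}
q2 is not an accept state, so the string is rejected.

Final answer: No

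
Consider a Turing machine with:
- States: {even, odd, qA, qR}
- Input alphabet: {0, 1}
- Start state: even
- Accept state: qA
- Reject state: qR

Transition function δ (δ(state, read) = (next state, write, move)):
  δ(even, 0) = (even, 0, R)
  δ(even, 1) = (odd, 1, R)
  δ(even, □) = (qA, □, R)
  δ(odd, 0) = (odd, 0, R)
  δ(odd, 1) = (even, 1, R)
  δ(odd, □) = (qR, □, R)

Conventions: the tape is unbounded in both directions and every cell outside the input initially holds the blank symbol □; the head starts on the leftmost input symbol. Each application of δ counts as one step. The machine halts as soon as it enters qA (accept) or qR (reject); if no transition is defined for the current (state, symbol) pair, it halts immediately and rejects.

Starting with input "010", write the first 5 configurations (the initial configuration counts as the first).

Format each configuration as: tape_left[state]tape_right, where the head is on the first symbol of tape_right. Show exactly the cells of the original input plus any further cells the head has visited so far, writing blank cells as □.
Step 0: [even]010 (head at position 0)
Step 1: δ(even, 0) = (even, 0, R)  ⊢  0[even]10 (head at position 1)
Step 2: δ(even, 1) = (odd, 1, R)  ⊢  01[odd]0 (head at position 2)
Step 3: δ(odd, 0) = (odd, 0, R)  ⊢  010[odd]□ (head at position 3)
Step 4: δ(odd, □) = (qR, □, R)  ⊢  010□[qR]□ (head at position 4)

Final answer: [even]010 ⊢ 0[even]10 ⊢ 01[odd]0 ⊢ 010[odd]□ ⊢ 010□[qR]□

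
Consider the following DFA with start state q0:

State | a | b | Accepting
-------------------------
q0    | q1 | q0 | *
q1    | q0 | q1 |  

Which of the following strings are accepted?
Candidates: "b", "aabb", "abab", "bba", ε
"b": q0 → q0; q0 is accepting → accepted
"aabb": q0 → q1 → q0 → q0 → q0; q0 is accepting → accepted
"abab": q0 → q1 → q1 → q0 → q0; q0 is accepting → accepted
"bba": q0 → q0 → q0 → q1; q1 is not accepting → rejected
ε: q0; q0 is accepting → accepted

Final answer: "b", "aabb", "abab", ε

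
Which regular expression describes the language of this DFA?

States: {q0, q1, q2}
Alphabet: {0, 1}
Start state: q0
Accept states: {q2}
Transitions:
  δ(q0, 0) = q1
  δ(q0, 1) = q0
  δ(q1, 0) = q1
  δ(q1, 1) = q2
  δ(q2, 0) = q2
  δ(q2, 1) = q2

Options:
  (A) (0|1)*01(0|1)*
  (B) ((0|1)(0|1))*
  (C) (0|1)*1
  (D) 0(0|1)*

Testing sample strings against the DFA:
  '00110' -> accepted
  '0011' -> accepted
  '101' -> accepted
  '10' -> rejected
Checking each option for a counterexample:
  (A) (0|1)*01(0|1)*: agrees with the DFA on all strings of length ≤ 4
  (B) ((0|1)(0|1))*: ε is rejected by the DFA but matches the regex → eliminated
  (C) (0|1)*1: '1' is rejected by the DFA but matches the regex → eliminated
  (D) 0(0|1)*: '0' is rejected by the DFA but matches the regex → eliminated
Only (A) (0|1)*01(0|1)* is consistent with the DFA.

Final answer: (A) (0|1)*01(0|1)*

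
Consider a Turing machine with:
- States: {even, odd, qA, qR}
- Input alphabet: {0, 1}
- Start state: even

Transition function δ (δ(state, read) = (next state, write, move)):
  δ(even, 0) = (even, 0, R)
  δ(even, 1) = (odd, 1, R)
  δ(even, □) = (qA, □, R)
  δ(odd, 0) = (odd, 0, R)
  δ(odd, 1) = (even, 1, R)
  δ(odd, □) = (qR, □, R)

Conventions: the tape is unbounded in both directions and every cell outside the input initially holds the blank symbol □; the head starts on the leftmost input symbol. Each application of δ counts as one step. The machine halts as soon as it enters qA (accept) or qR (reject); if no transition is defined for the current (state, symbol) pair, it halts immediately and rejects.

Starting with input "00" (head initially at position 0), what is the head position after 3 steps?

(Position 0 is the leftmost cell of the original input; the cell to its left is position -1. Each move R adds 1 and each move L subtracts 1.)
Step 0: [even]00 (head at position 0)
Step 1: δ(even, 0) = (even, 0, R)  ⊢  0[even]0 (head at position 1)
Step 2: δ(even, 0) = (even, 0, R)  ⊢  00[even]□ (head at position 2)
Step 3: δ(even, □) = (qA, □, R)  ⊢  00□[qA]□ (head at position 3)
Head position after 3 steps: 3

Final answer: Position 3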